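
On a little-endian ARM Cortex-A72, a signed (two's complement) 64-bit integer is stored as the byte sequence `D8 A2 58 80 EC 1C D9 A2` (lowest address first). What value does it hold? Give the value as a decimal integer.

-6712301967527861544

In little-endian order the low byte comes first in memory.
Reassemble most-significant byte first: A2 D9 1C EC 80 58 A2 D8 → 0xA2D91CEC8058A2D8.
Top bit is set, so as a signed 64-bit value this is 0xA2D91CEC8058A2D8 − 2^64 = -6712301967527861544.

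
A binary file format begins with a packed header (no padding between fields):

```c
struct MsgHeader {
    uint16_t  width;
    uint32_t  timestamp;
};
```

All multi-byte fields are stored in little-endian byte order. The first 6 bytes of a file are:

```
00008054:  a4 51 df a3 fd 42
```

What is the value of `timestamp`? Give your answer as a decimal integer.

1123918815

`timestamp` follows `width` (2 bytes), so it starts at byte offset 2 and occupies 4 bytes.
Bytes at offsets 2..5: DF A3 FD 42.
In little-endian order the low byte comes first in memory.
Reassemble most-significant byte first: 42 FD A3 DF → 0x42FDA3DF.
0x42FDA3DF = 1123918815.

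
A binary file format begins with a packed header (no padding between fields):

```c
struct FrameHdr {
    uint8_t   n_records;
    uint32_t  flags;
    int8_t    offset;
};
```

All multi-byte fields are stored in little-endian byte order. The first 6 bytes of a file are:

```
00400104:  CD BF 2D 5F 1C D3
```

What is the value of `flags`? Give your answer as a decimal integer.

`flags` follows `n_records` (1 byte), so it starts at byte offset 1 and occupies 4 bytes.
Bytes at offsets 1..4: BF 2D 5F 1C.
Little-endian: lowest address holds the least-significant byte.
Reassemble most-significant byte first: 1C 5F 2D BF → 0x1C5F2DBF.
0x1C5F2DBF = 475999679.

475999679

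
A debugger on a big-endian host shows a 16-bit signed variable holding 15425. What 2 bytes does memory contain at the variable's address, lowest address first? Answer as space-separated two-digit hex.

15425 in hexadecimal, padded to 16 bits, is 0x3C41.
Split into bytes (most-significant first): 3C 41.
In big-endian order the high byte comes first in memory.
So the memory order matches the most-significant-first order: 3C 41.

3C 41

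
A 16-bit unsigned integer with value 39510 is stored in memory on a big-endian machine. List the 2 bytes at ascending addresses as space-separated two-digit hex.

39510 in hexadecimal, padded to 16 bits, is 0x9A56.
Split into bytes (most-significant first): 9A 56.
In big-endian order the high byte comes first in memory.
So the memory order matches the most-significant-first order: 9A 56.

9A 56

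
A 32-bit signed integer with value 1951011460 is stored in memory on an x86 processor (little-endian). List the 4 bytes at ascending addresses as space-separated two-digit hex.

1951011460 in hexadecimal, padded to 32 bits, is 0x744A1284.
Split into bytes (most-significant first): 74 4A 12 84.
Little-endian: lowest address holds the least-significant byte.
So at ascending addresses the bytes are 84 12 4A 74.

84 12 4A 74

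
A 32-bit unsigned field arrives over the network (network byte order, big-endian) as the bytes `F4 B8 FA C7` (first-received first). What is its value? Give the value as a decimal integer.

4105763527

In big-endian order the high byte comes first in memory.
The bytes are already most-significant first: 0xF4B8FAC7.
0xF4B8FAC7 = 4105763527.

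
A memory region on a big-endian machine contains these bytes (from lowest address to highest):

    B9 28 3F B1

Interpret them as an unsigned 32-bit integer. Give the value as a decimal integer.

3106422705

In big-endian order the high byte comes first in memory.
The bytes are already most-significant first: 0xB9283FB1.
0xB9283FB1 = 3106422705.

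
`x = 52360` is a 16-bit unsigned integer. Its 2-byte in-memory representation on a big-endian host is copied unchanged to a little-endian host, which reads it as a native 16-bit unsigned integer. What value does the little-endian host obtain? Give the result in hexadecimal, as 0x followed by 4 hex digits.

52360 in 16-bit hexadecimal is 0xCC88.
Stored big-endian, the bytes at ascending addresses are CC 88.
Read back as little-endian, the first byte is least significant, giving 0x88CC.

0x88CC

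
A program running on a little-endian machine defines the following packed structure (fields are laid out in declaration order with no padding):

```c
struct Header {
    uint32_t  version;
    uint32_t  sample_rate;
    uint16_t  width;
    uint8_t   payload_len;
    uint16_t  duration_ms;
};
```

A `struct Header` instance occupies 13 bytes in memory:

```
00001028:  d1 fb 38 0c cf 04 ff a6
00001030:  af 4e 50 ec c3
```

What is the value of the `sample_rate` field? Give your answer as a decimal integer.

`sample_rate` follows `version` (4 bytes), so it starts at byte offset 4 and occupies 4 bytes.
Bytes at offsets 4..7: CF 04 FF A6.
In little-endian order the low byte comes first in memory.
Reassemble most-significant byte first: A6 FF 04 CF → 0xA6FF04CF.
0xA6FF04CF = 2801730767.

2801730767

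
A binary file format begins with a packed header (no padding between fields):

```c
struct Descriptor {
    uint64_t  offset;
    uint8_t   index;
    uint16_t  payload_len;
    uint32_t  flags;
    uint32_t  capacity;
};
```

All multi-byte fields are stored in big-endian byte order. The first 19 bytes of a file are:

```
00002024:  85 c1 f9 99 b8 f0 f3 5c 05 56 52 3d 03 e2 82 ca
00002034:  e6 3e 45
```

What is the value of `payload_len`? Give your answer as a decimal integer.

`payload_len` follows `offset` (8 B), `index` (1 B), so it starts at offset 8 + 1 = 9 and occupies 2 bytes.
Bytes at offsets 9..10: 56 52.
Big-endian stores the most-significant byte at the lowest address.
The bytes are already most-significant first: 0x5652.
0x5652 = 22098.

22098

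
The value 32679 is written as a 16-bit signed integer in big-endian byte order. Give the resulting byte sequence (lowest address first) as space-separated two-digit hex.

32679 in hexadecimal, padded to 16 bits, is 0x7FA7.
Split into bytes (most-significant first): 7F A7.
Big-endian stores the most-significant byte at the lowest address.
So the memory order matches the most-significant-first order: 7F A7.

7F A7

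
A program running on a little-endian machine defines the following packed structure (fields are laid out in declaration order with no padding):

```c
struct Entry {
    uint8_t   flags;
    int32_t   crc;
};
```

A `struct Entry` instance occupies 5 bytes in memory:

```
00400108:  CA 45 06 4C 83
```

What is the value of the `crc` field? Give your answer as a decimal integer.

-2092169659

`crc` follows `flags` (1 byte), so it starts at byte offset 1 and occupies 4 bytes.
Bytes at offsets 1..4: 45 06 4C 83.
Little-endian: lowest address holds the least-significant byte.
Reassemble most-significant byte first: 83 4C 06 45 → 0x834C0645.
Top bit is set, so as a signed 32-bit value this is 0x834C0645 − 2^32 = -2092169659.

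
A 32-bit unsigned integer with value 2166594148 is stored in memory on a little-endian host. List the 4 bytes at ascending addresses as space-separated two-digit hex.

64 9A 23 81

2166594148 in hexadecimal, padded to 32 bits, is 0x81239A64.
Split into bytes (most-significant first): 81 23 9A 64.
Little-endian stores the least-significant byte at the lowest address.
So at ascending addresses the bytes are 64 9A 23 81.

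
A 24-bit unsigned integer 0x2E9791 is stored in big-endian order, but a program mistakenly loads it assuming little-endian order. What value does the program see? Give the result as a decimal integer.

9541422

Stored big-endian, the bytes at ascending addresses are 2E 97 91.
Read back as little-endian, the first byte is least significant, giving 0x91972E.
0x91972E = 9541422.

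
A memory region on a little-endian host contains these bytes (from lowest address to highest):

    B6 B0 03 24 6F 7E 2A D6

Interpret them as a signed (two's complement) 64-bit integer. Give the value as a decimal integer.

-3014457984760434506

In little-endian order the low byte comes first in memory.
Reassemble most-significant byte first: D6 2A 7E 6F 24 03 B0 B6 → 0xD62A7E6F2403B0B6.
Top bit is set, so as a signed 64-bit value this is 0xD62A7E6F2403B0B6 − 2^64 = -3014457984760434506.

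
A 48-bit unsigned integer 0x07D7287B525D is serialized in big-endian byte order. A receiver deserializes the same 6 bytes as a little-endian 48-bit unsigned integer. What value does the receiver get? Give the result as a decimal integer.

102608834975495

Stored big-endian, the bytes at ascending addresses are 07 D7 28 7B 52 5D.
Read back as little-endian, the first byte is least significant, giving 0x5D527B28D707.
0x5D527B28D707 = 102608834975495.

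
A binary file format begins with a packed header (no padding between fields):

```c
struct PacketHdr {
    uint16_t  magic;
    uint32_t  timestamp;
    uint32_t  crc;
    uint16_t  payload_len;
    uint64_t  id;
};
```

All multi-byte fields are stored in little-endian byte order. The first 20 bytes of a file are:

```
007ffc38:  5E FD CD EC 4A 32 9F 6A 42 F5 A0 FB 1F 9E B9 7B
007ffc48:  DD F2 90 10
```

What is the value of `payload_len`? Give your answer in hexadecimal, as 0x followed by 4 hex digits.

0xFBA0

`payload_len` follows `magic` (2 B), `timestamp` (4 B), `crc` (4 B), so it starts at offset 2 + 4 + 4 = 10 and occupies 2 bytes.
Bytes at offsets 10..11: A0 FB.
Little-endian stores the least-significant byte at the lowest address.
Reassemble most-significant byte first: FB A0 → 0xFBA0.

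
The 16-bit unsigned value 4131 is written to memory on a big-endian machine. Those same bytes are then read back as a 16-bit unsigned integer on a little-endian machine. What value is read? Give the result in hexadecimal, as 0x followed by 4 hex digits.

0x2310

4131 in 16-bit hexadecimal is 0x1023.
Stored big-endian, the bytes at ascending addresses are 10 23.
Read back as little-endian, the first byte is least significant, giving 0x2310.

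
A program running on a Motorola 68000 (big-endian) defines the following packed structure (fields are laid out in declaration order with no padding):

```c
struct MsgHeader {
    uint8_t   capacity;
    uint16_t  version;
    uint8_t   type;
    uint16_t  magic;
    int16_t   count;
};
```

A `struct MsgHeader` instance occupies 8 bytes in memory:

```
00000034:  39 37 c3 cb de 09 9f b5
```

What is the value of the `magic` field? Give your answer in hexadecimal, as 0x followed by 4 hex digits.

0xDE09

`magic` follows `capacity` (1 B), `version` (2 B), `type` (1 B), so it starts at offset 1 + 2 + 1 = 4 and occupies 2 bytes.
Bytes at offsets 4..5: DE 09.
In big-endian order the high byte comes first in memory.
The bytes are already most-significant first: 0xDE09.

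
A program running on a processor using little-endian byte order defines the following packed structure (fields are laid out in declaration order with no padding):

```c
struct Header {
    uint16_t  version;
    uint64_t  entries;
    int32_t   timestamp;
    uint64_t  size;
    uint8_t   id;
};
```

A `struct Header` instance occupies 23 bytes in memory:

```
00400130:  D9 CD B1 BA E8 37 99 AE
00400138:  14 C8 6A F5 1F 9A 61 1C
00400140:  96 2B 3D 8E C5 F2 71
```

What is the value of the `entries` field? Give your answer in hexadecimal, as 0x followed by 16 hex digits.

0xC814AE9937E8BAB1

`entries` follows `version` (2 bytes), so it starts at byte offset 2 and occupies 8 bytes.
Bytes at offsets 2..9: B1 BA E8 37 99 AE 14 C8.
In little-endian order the low byte comes first in memory.
Reassemble most-significant byte first: C8 14 AE 99 37 E8 BA B1 → 0xC814AE9937E8BAB1.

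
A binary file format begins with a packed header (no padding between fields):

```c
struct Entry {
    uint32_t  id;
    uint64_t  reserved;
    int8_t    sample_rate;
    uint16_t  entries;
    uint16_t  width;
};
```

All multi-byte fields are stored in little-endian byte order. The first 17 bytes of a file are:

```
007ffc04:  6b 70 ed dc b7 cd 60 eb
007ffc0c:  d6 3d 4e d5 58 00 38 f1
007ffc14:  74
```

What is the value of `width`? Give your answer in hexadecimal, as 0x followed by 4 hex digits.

`width` follows `id` (4 B), `reserved` (8 B), `sample_rate` (1 B), `entries` (2 B), so it starts at offset 4 + 8 + 1 + 2 = 15 and occupies 2 bytes.
Bytes at offsets 15..16: F1 74.
In little-endian order the low byte comes first in memory.
Reassemble most-significant byte first: 74 F1 → 0x74F1.

0x74F1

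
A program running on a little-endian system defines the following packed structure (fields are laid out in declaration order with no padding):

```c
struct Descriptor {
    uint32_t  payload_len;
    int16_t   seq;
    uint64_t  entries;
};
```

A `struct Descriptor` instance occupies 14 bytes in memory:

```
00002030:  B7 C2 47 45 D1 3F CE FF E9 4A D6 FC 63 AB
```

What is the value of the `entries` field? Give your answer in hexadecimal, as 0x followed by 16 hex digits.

`entries` follows `payload_len` (4 B), `seq` (2 B), so it starts at offset 4 + 2 = 6 and occupies 8 bytes.
Bytes at offsets 6..13: CE FF E9 4A D6 FC 63 AB.
Little-endian: lowest address holds the least-significant byte.
Reassemble most-significant byte first: AB 63 FC D6 4A E9 FF CE → 0xAB63FCD64AE9FFCE.

0xAB63FCD64AE9FFCE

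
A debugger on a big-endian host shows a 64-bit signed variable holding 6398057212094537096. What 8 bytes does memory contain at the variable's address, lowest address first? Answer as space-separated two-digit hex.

58 CA 77 22 D3 85 5D 88

6398057212094537096 in hexadecimal, padded to 64 bits, is 0x58CA7722D3855D88.
Split into bytes (most-significant first): 58 CA 77 22 D3 85 5D 88.
Big-endian stores the most-significant byte at the lowest address.
So the memory order matches the most-significant-first order: 58 CA 77 22 D3 85 5D 88.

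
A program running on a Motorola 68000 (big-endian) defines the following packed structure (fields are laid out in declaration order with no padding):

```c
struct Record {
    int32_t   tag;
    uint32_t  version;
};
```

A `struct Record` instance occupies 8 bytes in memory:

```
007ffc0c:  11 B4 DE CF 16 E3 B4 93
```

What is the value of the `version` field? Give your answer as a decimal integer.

`version` follows `tag` (4 bytes), so it starts at byte offset 4 and occupies 4 bytes.
Bytes at offsets 4..7: 16 E3 B4 93.
Big-endian: lowest address holds the most-significant byte.
The bytes are already most-significant first: 0x16E3B493.
0x16E3B493 = 384021651.

384021651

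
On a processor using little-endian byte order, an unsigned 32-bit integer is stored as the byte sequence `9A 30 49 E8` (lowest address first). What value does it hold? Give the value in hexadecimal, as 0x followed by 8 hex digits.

0xE849309A

In little-endian order the low byte comes first in memory.
Reassemble most-significant byte first: E8 49 30 9A → 0xE849309A.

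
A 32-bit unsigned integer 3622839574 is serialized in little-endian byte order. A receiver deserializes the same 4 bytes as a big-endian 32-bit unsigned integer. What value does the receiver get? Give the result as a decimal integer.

371585239

3622839574 in 32-bit hexadecimal is 0xD7F02516.
Stored little-endian, the bytes at ascending addresses are 16 25 F0 D7.
Read back as big-endian, the last byte is least significant, giving 0x1625F0D7.
0x1625F0D7 = 371585239.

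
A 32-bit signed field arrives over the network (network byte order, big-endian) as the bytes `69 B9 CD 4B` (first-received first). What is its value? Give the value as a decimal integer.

1773784395

Big-endian stores the most-significant byte at the lowest address.
The bytes are already most-significant first: 0x69B9CD4B.
0x69B9CD4B = 1773784395.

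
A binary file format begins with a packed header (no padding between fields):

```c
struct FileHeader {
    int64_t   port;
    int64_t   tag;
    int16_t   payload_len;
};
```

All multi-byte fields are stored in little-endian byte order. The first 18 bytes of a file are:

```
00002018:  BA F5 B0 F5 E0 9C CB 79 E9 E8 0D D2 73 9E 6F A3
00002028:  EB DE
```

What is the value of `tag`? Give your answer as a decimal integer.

`tag` follows `port` (8 bytes), so it starts at byte offset 8 and occupies 8 bytes.
Bytes at offsets 8..15: E9 E8 0D D2 73 9E 6F A3.
In little-endian order the low byte comes first in memory.
Reassemble most-significant byte first: A3 6F 9E 73 D2 0D E8 E9 → 0xA36F9E73D20DE8E9.
Top bit is set, so as a signed 64-bit value this is 0xA36F9E73D20DE8E9 − 2^64 = -6669938302829860631.

-6669938302829860631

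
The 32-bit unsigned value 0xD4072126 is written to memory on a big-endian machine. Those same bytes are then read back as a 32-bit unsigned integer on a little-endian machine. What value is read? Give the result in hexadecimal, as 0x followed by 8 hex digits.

0x262107D4

Stored big-endian, the bytes at ascending addresses are D4 07 21 26.
Read back as little-endian, the first byte is least significant, giving 0x262107D4.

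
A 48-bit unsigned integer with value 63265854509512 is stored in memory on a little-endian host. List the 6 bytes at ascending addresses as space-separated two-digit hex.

63265854509512 in hexadecimal, padded to 48 bits, is 0x398A3AC8D1C8.
Split into bytes (most-significant first): 39 8A 3A C8 D1 C8.
Little-endian: lowest address holds the least-significant byte.
So at ascending addresses the bytes are C8 D1 C8 3A 8A 39.

C8 D1 C8 3A 8A 39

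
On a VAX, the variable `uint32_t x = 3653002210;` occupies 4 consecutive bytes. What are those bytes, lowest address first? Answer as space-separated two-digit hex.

E2 63 BC D9

3653002210 in hexadecimal, padded to 32 bits, is 0xD9BC63E2.
Split into bytes (most-significant first): D9 BC 63 E2.
In little-endian order the low byte comes first in memory.
So at ascending addresses the bytes are E2 63 BC D9.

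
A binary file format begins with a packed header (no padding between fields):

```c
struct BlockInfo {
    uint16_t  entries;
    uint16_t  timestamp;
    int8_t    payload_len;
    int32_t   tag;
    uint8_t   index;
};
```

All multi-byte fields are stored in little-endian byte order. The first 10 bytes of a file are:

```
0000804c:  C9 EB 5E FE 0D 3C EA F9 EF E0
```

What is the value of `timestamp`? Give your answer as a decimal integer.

`timestamp` follows `entries` (2 bytes), so it starts at byte offset 2 and occupies 2 bytes.
Bytes at offsets 2..3: 5E FE.
Little-endian: lowest address holds the least-significant byte.
Reassemble most-significant byte first: FE 5E → 0xFE5E.
0xFE5E = 65118.

65118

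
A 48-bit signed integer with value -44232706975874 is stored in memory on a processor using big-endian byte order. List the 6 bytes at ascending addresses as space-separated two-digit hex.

Two's complement of -44232706975874 in 48 bits: 44232706975874 = 0x283ABAC96882; invert → 0xD7C54536977D; add 1 → 0xD7C54536977E.
Split into bytes (most-significant first): D7 C5 45 36 97 7E.
In big-endian order the high byte comes first in memory.
So the memory order matches the most-significant-first order: D7 C5 45 36 97 7E.

D7 C5 45 36 97 7E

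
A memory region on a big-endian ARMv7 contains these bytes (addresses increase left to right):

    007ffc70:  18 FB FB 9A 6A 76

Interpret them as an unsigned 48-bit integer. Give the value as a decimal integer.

27470537058934

In big-endian order the high byte comes first in memory.
The bytes are already most-significant first: 0x18FBFB9A6A76.
0x18FBFB9A6A76 = 27470537058934.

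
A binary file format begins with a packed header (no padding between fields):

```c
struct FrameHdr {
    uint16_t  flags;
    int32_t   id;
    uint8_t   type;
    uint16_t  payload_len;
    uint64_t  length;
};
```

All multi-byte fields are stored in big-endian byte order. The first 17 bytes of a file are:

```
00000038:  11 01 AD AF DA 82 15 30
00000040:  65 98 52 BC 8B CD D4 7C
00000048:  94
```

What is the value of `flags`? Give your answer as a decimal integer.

`flags` is the first field, at byte offset 0, occupying 2 bytes.
Bytes at offsets 0..1: 11 01.
Big-endian: lowest address holds the most-significant byte.
The bytes are already most-significant first: 0x1101.
0x1101 = 4353.

4353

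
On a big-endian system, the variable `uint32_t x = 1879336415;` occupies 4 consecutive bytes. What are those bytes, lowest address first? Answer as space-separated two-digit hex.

70 04 65 DF

1879336415 in hexadecimal, padded to 32 bits, is 0x700465DF.
Split into bytes (most-significant first): 70 04 65 DF.
Big-endian stores the most-significant byte at the lowest address.
So the memory order matches the most-significant-first order: 70 04 65 DF.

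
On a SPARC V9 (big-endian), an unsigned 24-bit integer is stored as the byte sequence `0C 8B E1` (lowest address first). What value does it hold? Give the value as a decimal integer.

822241

In big-endian order the high byte comes first in memory.
The bytes are already most-significant first: 0x0C8BE1.
0x0C8BE1 = 822241.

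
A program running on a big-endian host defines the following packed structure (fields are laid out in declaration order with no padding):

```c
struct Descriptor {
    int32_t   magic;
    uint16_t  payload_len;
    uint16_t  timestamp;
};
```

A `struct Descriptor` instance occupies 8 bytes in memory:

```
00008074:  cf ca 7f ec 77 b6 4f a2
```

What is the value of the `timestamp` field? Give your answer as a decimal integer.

20386

`timestamp` follows `magic` (4 B), `payload_len` (2 B), so it starts at offset 4 + 2 = 6 and occupies 2 bytes.
Bytes at offsets 6..7: 4F A2.
In big-endian order the high byte comes first in memory.
The bytes are already most-significant first: 0x4FA2.
0x4FA2 = 20386.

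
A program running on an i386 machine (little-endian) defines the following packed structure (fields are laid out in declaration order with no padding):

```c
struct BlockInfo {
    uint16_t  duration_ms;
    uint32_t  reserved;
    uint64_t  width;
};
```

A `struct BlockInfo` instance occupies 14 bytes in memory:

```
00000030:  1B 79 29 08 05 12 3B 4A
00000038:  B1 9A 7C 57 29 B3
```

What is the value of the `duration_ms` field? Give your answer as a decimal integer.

`duration_ms` is the first field, at byte offset 0, occupying 2 bytes.
Bytes at offsets 0..1: 1B 79.
In little-endian order the low byte comes first in memory.
Reassemble most-significant byte first: 79 1B → 0x791B.
0x791B = 31003.

31003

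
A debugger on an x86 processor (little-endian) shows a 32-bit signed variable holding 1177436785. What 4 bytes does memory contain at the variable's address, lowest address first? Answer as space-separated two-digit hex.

71 42 2E 46

1177436785 in hexadecimal, padded to 32 bits, is 0x462E4271.
Split into bytes (most-significant first): 46 2E 42 71.
Little-endian stores the least-significant byte at the lowest address.
So at ascending addresses the bytes are 71 42 2E 46.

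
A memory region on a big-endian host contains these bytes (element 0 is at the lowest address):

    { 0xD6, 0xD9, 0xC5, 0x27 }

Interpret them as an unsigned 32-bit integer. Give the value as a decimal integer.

Big-endian stores the most-significant byte at the lowest address.
The bytes are already most-significant first: 0xD6D9C527.
0xD6D9C527 = 3604596007.

3604596007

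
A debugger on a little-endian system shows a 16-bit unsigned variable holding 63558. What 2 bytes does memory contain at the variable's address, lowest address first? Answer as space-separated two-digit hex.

63558 in hexadecimal, padded to 16 bits, is 0xF846.
Split into bytes (most-significant first): F8 46.
Little-endian: lowest address holds the least-significant byte.
So at ascending addresses the bytes are 46 F8.

46 F8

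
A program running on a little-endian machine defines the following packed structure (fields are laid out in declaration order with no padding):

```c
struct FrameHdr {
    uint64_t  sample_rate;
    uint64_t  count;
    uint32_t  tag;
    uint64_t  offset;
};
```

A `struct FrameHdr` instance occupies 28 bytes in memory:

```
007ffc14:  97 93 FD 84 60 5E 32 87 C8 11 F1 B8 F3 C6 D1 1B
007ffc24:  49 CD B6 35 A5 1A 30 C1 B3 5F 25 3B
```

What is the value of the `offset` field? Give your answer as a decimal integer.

4261917848020982437

`offset` follows `sample_rate` (8 B), `count` (8 B), `tag` (4 B), so it starts at offset 8 + 8 + 4 = 20 and occupies 8 bytes.
Bytes at offsets 20..27: A5 1A 30 C1 B3 5F 25 3B.
Little-endian: lowest address holds the least-significant byte.
Reassemble most-significant byte first: 3B 25 5F B3 C1 30 1A A5 → 0x3B255FB3C1301AA5.
0x3B255FB3C1301AA5 = 4261917848020982437.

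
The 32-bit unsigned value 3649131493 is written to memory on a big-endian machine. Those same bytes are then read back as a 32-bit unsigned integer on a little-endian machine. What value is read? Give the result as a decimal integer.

3847455193

3649131493 in 32-bit hexadecimal is 0xD98153E5.
Stored big-endian, the bytes at ascending addresses are D9 81 53 E5.
Read back as little-endian, the first byte is least significant, giving 0xE55381D9.
0xE55381D9 = 3847455193.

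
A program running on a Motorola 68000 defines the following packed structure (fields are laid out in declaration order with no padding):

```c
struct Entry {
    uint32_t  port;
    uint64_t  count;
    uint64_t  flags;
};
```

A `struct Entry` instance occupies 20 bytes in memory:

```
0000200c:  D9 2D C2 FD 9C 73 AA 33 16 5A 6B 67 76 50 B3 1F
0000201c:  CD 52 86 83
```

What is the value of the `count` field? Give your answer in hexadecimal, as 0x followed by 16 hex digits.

`count` follows `port` (4 bytes), so it starts at byte offset 4 and occupies 8 bytes.
Bytes at offsets 4..11: 9C 73 AA 33 16 5A 6B 67.
Big-endian: lowest address holds the most-significant byte.
The bytes are already most-significant first: 0x9C73AA33165A6B67.

0x9C73AA33165A6B67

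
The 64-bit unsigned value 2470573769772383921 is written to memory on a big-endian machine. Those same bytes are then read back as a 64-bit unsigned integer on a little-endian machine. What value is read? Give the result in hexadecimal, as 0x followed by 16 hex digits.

2470573769772383921 in 64-bit hexadecimal is 0x22493DC102AE3EB1.
Stored big-endian, the bytes at ascending addresses are 22 49 3D C1 02 AE 3E B1.
Read back as little-endian, the first byte is least significant, giving 0xB13EAE02C13D4922.

0xB13EAE02C13D4922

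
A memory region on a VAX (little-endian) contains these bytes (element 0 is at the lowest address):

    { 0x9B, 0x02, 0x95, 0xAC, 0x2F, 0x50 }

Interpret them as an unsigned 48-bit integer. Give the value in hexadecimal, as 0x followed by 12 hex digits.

0x502FAC95029B

Little-endian: lowest address holds the least-significant byte.
Reassemble most-significant byte first: 50 2F AC 95 02 9B → 0x502FAC95029B.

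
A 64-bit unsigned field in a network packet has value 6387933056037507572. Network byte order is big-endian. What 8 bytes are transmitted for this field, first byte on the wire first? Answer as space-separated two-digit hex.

6387933056037507572 in hexadecimal, padded to 64 bits, is 0x58A67F450E1751F4.
Split into bytes (most-significant first): 58 A6 7F 45 0E 17 51 F4.
Big-endian stores the most-significant byte at the lowest address.
So the memory order matches the most-significant-first order: 58 A6 7F 45 0E 17 51 F4.

58 A6 7F 45 0E 17 51 F4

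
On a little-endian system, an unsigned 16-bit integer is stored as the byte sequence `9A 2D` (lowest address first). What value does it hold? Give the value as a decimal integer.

11674

Little-endian stores the least-significant byte at the lowest address.
Reassemble most-significant byte first: 2D 9A → 0x2D9A.
0x2D9A = 11674.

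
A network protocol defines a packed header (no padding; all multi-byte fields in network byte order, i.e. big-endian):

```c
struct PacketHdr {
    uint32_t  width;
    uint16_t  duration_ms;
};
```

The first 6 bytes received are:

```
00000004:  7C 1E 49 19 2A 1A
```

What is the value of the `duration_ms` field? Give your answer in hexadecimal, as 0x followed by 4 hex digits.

`duration_ms` follows `width` (4 bytes), so it starts at byte offset 4 and occupies 2 bytes.
Bytes at offsets 4..5: 2A 1A.
Big-endian stores the most-significant byte at the lowest address.
The bytes are already most-significant first: 0x2A1A.

0x2A1A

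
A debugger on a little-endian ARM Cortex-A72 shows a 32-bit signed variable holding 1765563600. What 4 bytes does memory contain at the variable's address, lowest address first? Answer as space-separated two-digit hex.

D0 5C 3C 69

1765563600 in hexadecimal, padded to 32 bits, is 0x693C5CD0.
Split into bytes (most-significant first): 69 3C 5C D0.
Little-endian stores the least-significant byte at the lowest address.
So at ascending addresses the bytes are D0 5C 3C 69.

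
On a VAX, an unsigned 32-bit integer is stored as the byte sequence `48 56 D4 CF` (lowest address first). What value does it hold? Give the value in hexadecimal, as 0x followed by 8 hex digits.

0xCFD45648

In little-endian order the low byte comes first in memory.
Reassemble most-significant byte first: CF D4 56 48 → 0xCFD45648.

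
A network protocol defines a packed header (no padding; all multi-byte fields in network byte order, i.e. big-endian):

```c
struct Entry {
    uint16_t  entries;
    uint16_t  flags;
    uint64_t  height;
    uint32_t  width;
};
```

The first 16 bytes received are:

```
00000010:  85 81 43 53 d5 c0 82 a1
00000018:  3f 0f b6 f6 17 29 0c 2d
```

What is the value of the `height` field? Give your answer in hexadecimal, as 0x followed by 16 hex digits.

`height` follows `entries` (2 B), `flags` (2 B), so it starts at offset 2 + 2 = 4 and occupies 8 bytes.
Bytes at offsets 4..11: D5 C0 82 A1 3F 0F B6 F6.
In big-endian order the high byte comes first in memory.
The bytes are already most-significant first: 0xD5C082A13F0FB6F6.

0xD5C082A13F0FB6F6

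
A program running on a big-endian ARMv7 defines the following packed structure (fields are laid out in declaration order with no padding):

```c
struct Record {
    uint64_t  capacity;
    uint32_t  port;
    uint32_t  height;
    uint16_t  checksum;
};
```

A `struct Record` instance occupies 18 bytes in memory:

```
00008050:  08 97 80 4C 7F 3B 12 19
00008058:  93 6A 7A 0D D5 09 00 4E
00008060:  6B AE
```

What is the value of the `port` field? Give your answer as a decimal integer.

`port` follows `capacity` (8 bytes), so it starts at byte offset 8 and occupies 4 bytes.
Bytes at offsets 8..11: 93 6A 7A 0D.
In big-endian order the high byte comes first in memory.
The bytes are already most-significant first: 0x936A7A0D.
0x936A7A0D = 2473228813.

2473228813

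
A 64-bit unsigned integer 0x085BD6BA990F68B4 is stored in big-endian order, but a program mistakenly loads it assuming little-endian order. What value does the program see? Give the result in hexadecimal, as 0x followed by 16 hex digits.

0xB4680F99BAD65B08

Stored big-endian, the bytes at ascending addresses are 08 5B D6 BA 99 0F 68 B4.
Read back as little-endian, the first byte is least significant, giving 0xB4680F99BAD65B08.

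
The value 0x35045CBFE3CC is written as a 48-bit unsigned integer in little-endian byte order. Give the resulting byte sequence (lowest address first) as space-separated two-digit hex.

Split into bytes (most-significant first): 35 04 5C BF E3 CC.
Little-endian stores the least-significant byte at the lowest address.
So at ascending addresses the bytes are CC E3 BF 5C 04 35.

CC E3 BF 5C 04 35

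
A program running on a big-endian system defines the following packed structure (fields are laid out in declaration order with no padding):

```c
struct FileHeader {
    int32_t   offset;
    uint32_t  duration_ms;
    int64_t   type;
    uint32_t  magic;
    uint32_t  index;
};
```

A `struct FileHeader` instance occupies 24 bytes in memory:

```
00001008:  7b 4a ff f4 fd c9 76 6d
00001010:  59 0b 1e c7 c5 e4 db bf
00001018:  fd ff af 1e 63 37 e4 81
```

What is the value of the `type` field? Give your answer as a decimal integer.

6416255937486838719

`type` follows `offset` (4 B), `duration_ms` (4 B), so it starts at offset 4 + 4 = 8 and occupies 8 bytes.
Bytes at offsets 8..15: 59 0B 1E C7 C5 E4 DB BF.
Big-endian: lowest address holds the most-significant byte.
The bytes are already most-significant first: 0x590B1EC7C5E4DBBF.
0x590B1EC7C5E4DBBF = 6416255937486838719.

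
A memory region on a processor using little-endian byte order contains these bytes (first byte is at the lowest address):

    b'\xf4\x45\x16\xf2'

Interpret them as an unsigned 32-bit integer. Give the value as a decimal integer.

4061545972

Little-endian: lowest address holds the least-significant byte.
Reassemble most-significant byte first: F2 16 45 F4 → 0xF21645F4.
0xF21645F4 = 4061545972.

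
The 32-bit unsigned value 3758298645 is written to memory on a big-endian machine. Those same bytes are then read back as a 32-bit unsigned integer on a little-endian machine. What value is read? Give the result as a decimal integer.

353764320

3758298645 in 32-bit hexadecimal is 0xE0031615.
Stored big-endian, the bytes at ascending addresses are E0 03 16 15.
Read back as little-endian, the first byte is least significant, giving 0x151603E0.
0x151603E0 = 353764320.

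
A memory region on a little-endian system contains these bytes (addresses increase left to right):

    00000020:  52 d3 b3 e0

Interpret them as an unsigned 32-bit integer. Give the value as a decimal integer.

3769881426

Little-endian: lowest address holds the least-significant byte.
Reassemble most-significant byte first: E0 B3 D3 52 → 0xE0B3D352.
0xE0B3D352 = 3769881426.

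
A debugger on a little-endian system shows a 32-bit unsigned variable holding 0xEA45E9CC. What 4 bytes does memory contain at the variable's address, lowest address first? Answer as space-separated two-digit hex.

Split into bytes (most-significant first): EA 45 E9 CC.
Little-endian: lowest address holds the least-significant byte.
So at ascending addresses the bytes are CC E9 45 EA.

CC E9 45 EA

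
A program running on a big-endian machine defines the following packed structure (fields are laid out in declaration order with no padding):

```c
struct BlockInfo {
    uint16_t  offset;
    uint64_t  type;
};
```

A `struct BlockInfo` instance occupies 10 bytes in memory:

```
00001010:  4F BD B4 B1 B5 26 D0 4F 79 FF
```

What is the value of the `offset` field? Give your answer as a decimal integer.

20413

`offset` is the first field, at byte offset 0, occupying 2 bytes.
Bytes at offsets 0..1: 4F BD.
Big-endian: lowest address holds the most-significant byte.
The bytes are already most-significant first: 0x4FBD.
0x4FBD = 20413.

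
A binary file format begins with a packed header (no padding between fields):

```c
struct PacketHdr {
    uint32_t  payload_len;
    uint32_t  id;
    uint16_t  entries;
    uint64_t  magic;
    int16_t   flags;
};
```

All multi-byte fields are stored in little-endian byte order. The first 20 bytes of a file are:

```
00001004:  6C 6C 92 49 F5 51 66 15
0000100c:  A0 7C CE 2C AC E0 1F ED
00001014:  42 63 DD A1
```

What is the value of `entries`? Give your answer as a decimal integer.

`entries` follows `payload_len` (4 B), `id` (4 B), so it starts at offset 4 + 4 = 8 and occupies 2 bytes.
Bytes at offsets 8..9: A0 7C.
In little-endian order the low byte comes first in memory.
Reassemble most-significant byte first: 7C A0 → 0x7CA0.
0x7CA0 = 31904.

31904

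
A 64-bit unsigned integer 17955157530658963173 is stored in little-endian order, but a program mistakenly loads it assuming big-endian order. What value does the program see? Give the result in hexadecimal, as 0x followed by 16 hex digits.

17955157530658963173 in 64-bit hexadecimal is 0xF92D88A4C51B7EE5.
Stored little-endian, the bytes at ascending addresses are E5 7E 1B C5 A4 88 2D F9.
Read back as big-endian, the last byte is least significant, giving 0xE57E1BC5A4882DF9.

0xE57E1BC5A4882DF9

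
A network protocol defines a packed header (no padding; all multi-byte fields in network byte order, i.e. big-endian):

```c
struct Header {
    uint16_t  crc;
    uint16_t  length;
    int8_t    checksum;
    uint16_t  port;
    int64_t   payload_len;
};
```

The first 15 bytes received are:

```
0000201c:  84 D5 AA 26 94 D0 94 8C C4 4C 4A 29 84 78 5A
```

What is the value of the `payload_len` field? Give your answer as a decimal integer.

-8303427931556513702

`payload_len` follows `crc` (2 B), `length` (2 B), `checksum` (1 B), `port` (2 B), so it starts at offset 2 + 2 + 1 + 2 = 7 and occupies 8 bytes.
Bytes at offsets 7..14: 8C C4 4C 4A 29 84 78 5A.
Big-endian stores the most-significant byte at the lowest address.
The bytes are already most-significant first: 0x8CC44C4A2984785A.
Top bit is set, so as a signed 64-bit value this is 0x8CC44C4A2984785A − 2^64 = -8303427931556513702.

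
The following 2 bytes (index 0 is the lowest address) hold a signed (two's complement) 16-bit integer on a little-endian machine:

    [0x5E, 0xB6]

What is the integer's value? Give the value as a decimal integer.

-18850

Little-endian stores the least-significant byte at the lowest address.
Reassemble most-significant byte first: B6 5E → 0xB65E.
Top bit is set, so as a signed 16-bit value this is 0xB65E − 2^16 = -18850.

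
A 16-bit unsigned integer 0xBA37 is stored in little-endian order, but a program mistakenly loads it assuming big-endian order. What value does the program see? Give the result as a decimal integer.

14266

Stored little-endian, the bytes at ascending addresses are 37 BA.
Read back as big-endian, the last byte is least significant, giving 0x37BA.
0x37BA = 14266.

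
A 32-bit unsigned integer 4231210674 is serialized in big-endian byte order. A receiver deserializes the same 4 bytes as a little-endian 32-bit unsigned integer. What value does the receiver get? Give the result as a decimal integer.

2988848124

4231210674 in 32-bit hexadecimal is 0xFC3326B2.
Stored big-endian, the bytes at ascending addresses are FC 33 26 B2.
Read back as little-endian, the first byte is least significant, giving 0xB22633FC.
0xB22633FC = 2988848124.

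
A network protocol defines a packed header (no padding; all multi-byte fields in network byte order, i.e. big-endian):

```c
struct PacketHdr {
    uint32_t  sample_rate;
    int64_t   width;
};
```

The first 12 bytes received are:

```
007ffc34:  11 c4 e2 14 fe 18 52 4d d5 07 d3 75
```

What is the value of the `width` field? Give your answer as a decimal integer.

-137269294394780811

`width` follows `sample_rate` (4 bytes), so it starts at byte offset 4 and occupies 8 bytes.
Bytes at offsets 4..11: FE 18 52 4D D5 07 D3 75.
In big-endian order the high byte comes first in memory.
The bytes are already most-significant first: 0xFE18524DD507D375.
Top bit is set, so as a signed 64-bit value this is 0xFE18524DD507D375 − 2^64 = -137269294394780811.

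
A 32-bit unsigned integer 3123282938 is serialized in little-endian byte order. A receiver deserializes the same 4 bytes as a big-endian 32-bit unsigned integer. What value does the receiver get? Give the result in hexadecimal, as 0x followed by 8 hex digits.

0xFA8329BA

3123282938 in 32-bit hexadecimal is 0xBA2983FA.
Stored little-endian, the bytes at ascending addresses are FA 83 29 BA.
Read back as big-endian, the last byte is least significant, giving 0xFA8329BA.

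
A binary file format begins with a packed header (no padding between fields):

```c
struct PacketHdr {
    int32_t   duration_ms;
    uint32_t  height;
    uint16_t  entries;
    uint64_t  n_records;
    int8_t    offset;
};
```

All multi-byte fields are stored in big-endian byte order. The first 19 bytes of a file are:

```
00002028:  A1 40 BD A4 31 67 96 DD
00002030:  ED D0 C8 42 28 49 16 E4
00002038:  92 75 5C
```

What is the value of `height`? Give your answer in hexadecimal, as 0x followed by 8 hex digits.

0x316796DD

`height` follows `duration_ms` (4 bytes), so it starts at byte offset 4 and occupies 4 bytes.
Bytes at offsets 4..7: 31 67 96 DD.
Big-endian stores the most-significant byte at the lowest address.
The bytes are already most-significant first: 0x316796DD.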